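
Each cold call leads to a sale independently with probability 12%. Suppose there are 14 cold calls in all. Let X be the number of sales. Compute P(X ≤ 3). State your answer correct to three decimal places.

X ~ Binomial(14, 0.12); P(X ≤ 3) = Σ C(14,k) p^k (1−p)^(14−k) over k:
  k=0: C(14,0)·0.12^0·0.88^14 = 0.16702
  k=1: C(14,1)·0.12^1·0.88^13 = 0.31885
  k=2: C(14,2)·0.12^2·0.88^12 = 0.28262
  k=3: C(14,3)·0.12^3·0.88^11 = 0.15415
Total = 0.92263

0.923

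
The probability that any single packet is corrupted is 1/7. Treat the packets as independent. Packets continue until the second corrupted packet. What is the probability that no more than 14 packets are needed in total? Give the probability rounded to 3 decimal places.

Finishing within 14 packets ⇔ at least 2 successes in the first 14. With X ~ Binomial(14, 0.142857), P(Y ≤ 14) = 1 − P(X ≤ 1).
  k=0: C(14,0)·0.142857^0·0.857143^14 = 0.11554
  k=1: C(14,1)·0.142857^1·0.857143^13 = 0.26960
1 − 0.38514 = 0.61486

0.615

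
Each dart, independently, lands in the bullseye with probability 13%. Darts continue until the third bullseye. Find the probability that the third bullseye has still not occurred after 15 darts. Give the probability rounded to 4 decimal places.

0.6916

Needing more than 15 darts ⇔ fewer than 3 successes in the first 15. With X ~ Binomial(15, 0.13), P(Y > 15) = P(X ≤ 2).
  k=0: C(15,0)·0.13^0·0.87^15 = 0.123819
  k=1: C(15,1)·0.13^1·0.87^14 = 0.277526
  k=2: C(15,2)·0.13^2·0.87^13 = 0.290286
P(X ≤ 2) = 0.691632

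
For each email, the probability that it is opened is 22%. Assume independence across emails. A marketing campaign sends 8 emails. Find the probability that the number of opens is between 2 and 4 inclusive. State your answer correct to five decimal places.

0.53805

X ~ Binomial(8, 0.22); P(2 ≤ X ≤ 4) = Σ C(8,k) p^k (1−p)^(8−k) over k:
  k=2: C(8,2)·0.22^2·0.78^6 = 0.3051905
  k=3: C(8,3)·0.22^3·0.78^5 = 0.1721587
  k=4: C(8,4)·0.22^4·0.78^4 = 0.0606970
Total = 0.5380462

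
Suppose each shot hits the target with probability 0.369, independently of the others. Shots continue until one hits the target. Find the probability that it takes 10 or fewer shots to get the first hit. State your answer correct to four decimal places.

Y = number of shots to the first success; geometric, p = 0.369.
P(Y ≤ 10) = 1 − (1−p)^10 = 1 − 0.010007 = 0.989993

0.9900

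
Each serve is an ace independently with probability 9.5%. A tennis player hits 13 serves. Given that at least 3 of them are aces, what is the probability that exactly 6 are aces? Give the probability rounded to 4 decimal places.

X ~ Binomial(13, 0.095). Want P(X=6 | X≥3) = P(X=6) / P(X≥3).
P(X=6) = C(13,6)·0.095^6·0.905^7 = 0.000627
P(X≥3) = 1 − 0.273169 − 0.372778 − 0.234788 = 0.119265
Ratio = 0.000627 / 0.119265 = 0.005259

0.0053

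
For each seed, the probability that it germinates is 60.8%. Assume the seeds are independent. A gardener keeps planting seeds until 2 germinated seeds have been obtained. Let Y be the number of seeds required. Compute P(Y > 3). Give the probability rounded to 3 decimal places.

Needing more than 3 seeds ⇔ fewer than 2 successes in the first 3. With X ~ Binomial(3, 0.608), P(Y > 3) = P(X ≤ 1).
  k=0: C(3,0)·0.608^0·0.392^3 = 0.06024
  k=1: C(3,1)·0.608^1·0.392^2 = 0.28028
P(X ≤ 1) = 0.34052

0.341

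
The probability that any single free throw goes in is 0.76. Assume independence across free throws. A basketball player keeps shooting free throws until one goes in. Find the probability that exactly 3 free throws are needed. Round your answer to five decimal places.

0.04378

Geometric (trials to first success), p = 0.76.
P(Y = 3) = (1−p)^2 · p = 0.0576 · 0.76 = 0.0437760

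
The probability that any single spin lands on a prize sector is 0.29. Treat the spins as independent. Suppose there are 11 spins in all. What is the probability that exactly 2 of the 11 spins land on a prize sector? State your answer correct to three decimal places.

X ~ Binomial(n=11, p=0.29).
P(X=2) = C(11,2) · p^2 · (1−p)^9
= 55 · 0.0841 · 0.045849 = 0.21207

0.212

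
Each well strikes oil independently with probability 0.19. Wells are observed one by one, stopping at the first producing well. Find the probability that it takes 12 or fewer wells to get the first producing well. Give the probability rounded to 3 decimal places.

Y = number of wells to the first success; geometric, p = 0.19.
P(Y ≤ 12) = 1 − (1−p)^12 = 1 − 0.07977 = 0.92023

0.920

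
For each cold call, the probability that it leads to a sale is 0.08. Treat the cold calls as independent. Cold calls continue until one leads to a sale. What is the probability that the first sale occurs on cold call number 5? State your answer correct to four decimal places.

0.0573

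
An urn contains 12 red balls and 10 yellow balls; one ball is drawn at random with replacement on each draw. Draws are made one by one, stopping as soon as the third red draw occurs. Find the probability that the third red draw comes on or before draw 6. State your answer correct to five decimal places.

Finishing within 6 draws ⇔ at least 3 successes in the first 6. With X ~ Binomial(6, 0.545455), P(Y ≤ 6) = 1 − P(X ≤ 2).
  k=0: C(6,0)·0.545455^0·0.454545^6 = 0.0088199
  k=1: C(6,1)·0.545455^1·0.454545^5 = 0.0635033
  k=2: C(6,2)·0.545455^2·0.454545^4 = 0.1905100
1 − 0.2628332 = 0.7371668

0.73717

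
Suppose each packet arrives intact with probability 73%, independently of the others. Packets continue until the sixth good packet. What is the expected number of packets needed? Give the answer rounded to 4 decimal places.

Y = total packets until the sixth success; negative binomial with r=6, p=0.73.
E[Y] = r / p = 6 / 0.73 = 8.219178

8.2192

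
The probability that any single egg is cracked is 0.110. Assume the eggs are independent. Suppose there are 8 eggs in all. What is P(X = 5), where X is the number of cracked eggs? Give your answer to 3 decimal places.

0.001

X ~ Binomial(n=8, p=0.11).
P(X=5) = C(8,5) · p^5 · (1−p)^3
= 56 · 1.6105e-05 · 0.70497 = 0.00064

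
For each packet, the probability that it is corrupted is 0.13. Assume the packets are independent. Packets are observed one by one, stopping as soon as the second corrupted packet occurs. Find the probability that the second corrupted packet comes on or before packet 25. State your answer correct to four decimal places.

Finishing within 25 packets ⇔ at least 2 successes in the first 25. With X ~ Binomial(25, 0.13), P(Y ≤ 25) = 1 − P(X ≤ 1).
  k=0: C(25,0)·0.13^0·0.87^25 = 0.030760
  k=1: C(25,1)·0.13^1·0.87^24 = 0.114907
1 − 0.145666 = 0.854334

0.8543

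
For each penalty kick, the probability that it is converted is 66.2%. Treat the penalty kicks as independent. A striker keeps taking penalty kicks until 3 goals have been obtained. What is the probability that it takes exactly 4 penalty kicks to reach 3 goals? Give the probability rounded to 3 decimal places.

Y = trial on which the third success occurs; negative binomial, r=3, p=0.662.
P(Y=4) = C(3,2) · p^3 · (1−p)^1
= 3 · 0.29012 · 0.338 = 0.29418

0.294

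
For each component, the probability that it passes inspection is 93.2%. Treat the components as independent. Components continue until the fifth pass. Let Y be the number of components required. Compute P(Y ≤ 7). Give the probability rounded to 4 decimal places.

Finishing within 7 components ⇔ at least 5 successes in the first 7. With X ~ Binomial(7, 0.932), P(Y ≤ 7) = 1 − P(X ≤ 4).
  k=0: C(7,0)·0.932^0·0.068^7 = 0.000000
  k=1: C(7,1)·0.932^1·0.068^6 = 0.000001
  k=2: C(7,2)·0.932^2·0.068^5 = 0.000027
  k=3: C(7,3)·0.932^3·0.068^4 = 0.000606
  k=4: C(7,4)·0.932^4·0.068^3 = 0.008303
1 − 0.008936 = 0.991064

0.9911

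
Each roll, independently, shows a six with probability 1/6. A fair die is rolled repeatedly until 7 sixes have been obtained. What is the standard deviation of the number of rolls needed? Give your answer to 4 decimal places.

Y = total rolls until the seventh success; negative binomial with r=7, p=0.166667.
SD(Y) = √[r(1−p)/p²] = √(210.000000) = 14.491377

14.4914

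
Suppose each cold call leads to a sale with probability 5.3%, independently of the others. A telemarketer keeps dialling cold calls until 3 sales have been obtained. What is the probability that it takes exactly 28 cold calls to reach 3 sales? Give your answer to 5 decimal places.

Y = trial on which the third success occurs; negative binomial, r=3, p=0.053.
P(Y=28) = C(27,2) · p^3 · (1−p)^25
= 351 · 0.00014888 · 0.2563 = 0.0133932

0.01339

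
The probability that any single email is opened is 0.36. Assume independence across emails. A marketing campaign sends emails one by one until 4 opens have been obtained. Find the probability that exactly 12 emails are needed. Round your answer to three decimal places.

Y = trial on which the fourth success occurs; negative binomial, r=4, p=0.36.
P(Y=12) = C(11,3) · p^4 · (1−p)^8
= 165 · 0.016796 · 0.028147 = 0.07801

0.078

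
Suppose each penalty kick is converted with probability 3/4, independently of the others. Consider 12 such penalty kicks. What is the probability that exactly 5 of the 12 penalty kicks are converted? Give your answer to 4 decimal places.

X ~ Binomial(n=12, p=0.75).
P(X=5) = C(12,5) · p^5 · (1−p)^7
= 792 · 0.2373 · 6.1035e-05 = 0.011471

0.0115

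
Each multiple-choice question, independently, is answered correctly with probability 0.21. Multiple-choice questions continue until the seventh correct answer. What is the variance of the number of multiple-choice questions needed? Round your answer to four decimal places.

125.3968

Y = total multiple-choice questions until the seventh success; negative binomial with r=7, p=0.21.
Var(Y) = r(1−p)/p² = 7·0.79 / 0.21² = 125.396825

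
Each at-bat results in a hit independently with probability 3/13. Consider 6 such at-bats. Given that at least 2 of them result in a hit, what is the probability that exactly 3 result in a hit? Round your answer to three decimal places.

X ~ Binomial(6, 0.230769). Want P(X=3 | X≥2) = P(X=3) / P(X≥2).
P(X=3) = C(6,3)·0.230769^3·0.769231^3 = 0.11188
P(X≥2) = 1 − 0.20718 − 0.37292 = 0.41991
Ratio = 0.11188 / 0.41991 = 0.26643

0.266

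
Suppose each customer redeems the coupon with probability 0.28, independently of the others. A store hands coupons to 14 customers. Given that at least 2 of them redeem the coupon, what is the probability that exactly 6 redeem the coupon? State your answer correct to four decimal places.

X ~ Binomial(14, 0.28). Want P(X=6 | X≥2) = P(X=6) / P(X≥2).
P(X=6) = C(14,6)·0.28^6·0.72^8 = 0.104511
P(X≥2) = 1 − 0.010061 − 0.054778 = 0.935160
Ratio = 0.104511 / 0.935160 = 0.111758

0.1118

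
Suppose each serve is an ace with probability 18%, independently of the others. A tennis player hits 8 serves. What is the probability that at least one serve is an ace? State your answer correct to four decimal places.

0.7956

P(at least one) = 1 − P(none) = 1 − (1 − 0.18)^8
= 1 − 0.204414 = 0.795586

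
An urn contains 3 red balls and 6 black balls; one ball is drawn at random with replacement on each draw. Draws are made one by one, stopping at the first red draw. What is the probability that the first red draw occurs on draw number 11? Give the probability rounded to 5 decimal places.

0.00578

Geometric (trials to first success), p = 0.333333.
P(Y = 11) = (1−p)^10 · p = 0.017342 · 0.333333 = 0.0057805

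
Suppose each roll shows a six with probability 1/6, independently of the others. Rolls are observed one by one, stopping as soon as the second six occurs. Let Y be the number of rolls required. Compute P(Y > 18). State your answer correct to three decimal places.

0.173

Needing more than 18 rolls ⇔ fewer than 2 successes in the first 18. With X ~ Binomial(18, 0.166667), P(Y > 18) = P(X ≤ 1).
  k=0: C(18,0)·0.166667^0·0.833333^18 = 0.03756
  k=1: C(18,1)·0.166667^1·0.833333^17 = 0.13522
P(X ≤ 1) = 0.17278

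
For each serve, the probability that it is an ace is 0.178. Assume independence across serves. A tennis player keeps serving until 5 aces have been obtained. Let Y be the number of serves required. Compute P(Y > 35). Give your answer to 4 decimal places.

0.2286

Needing more than 35 serves ⇔ fewer than 5 successes in the first 35. With X ~ Binomial(35, 0.178), P(Y > 35) = P(X ≤ 4).
  k=0: C(35,0)·0.178^0·0.822^35 = 0.001048
  k=1: C(35,1)·0.178^1·0.822^34 = 0.007946
  k=2: C(35,2)·0.178^2·0.822^33 = 0.029250
  k=3: C(35,3)·0.178^3·0.822^32 = 0.069674
  k=4: C(35,4)·0.178^4·0.822^31 = 0.120700
P(X ≤ 4) = 0.228617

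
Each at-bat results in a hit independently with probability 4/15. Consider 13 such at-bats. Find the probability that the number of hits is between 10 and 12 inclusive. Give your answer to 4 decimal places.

X ~ Binomial(13, 0.266667); P(10 ≤ X ≤ 12) = Σ C(13,k) p^k (1−p)^(13−k) over k:
  k=10: C(13,10)·0.266667^10·0.733333^3 = 0.000205
  k=11: C(13,11)·0.266667^11·0.733333^2 = 0.000020
  k=12: C(13,12)·0.266667^12·0.733333^1 = 0.000001
Total = 0.000227

0.0002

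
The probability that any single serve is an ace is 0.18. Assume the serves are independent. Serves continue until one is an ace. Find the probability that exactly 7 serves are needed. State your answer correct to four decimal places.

0.0547

Geometric (trials to first success), p = 0.18.
P(Y = 7) = (1−p)^6 · p = 0.30401 · 0.18 = 0.054721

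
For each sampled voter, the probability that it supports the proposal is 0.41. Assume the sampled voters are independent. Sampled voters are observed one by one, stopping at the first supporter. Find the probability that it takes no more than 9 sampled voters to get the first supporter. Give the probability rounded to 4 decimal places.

Y = number of sampled voters to the first success; geometric, p = 0.41.
P(Y ≤ 9) = 1 − (1−p)^9 = 1 − 0.008663 = 0.991337

0.9913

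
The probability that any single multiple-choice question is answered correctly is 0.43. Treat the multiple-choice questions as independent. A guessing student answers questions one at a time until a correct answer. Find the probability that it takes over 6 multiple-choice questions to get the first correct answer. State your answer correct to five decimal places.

Y = number of multiple-choice questions to the first success; geometric, p = 0.43.
P(Y > 6) = P(first 6 all fail) = (1−p)^6 = 0.0342964

0.03430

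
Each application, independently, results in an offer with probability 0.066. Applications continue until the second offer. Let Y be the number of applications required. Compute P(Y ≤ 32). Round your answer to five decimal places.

0.63315

Finishing within 32 applications ⇔ at least 2 successes in the first 32. With X ~ Binomial(32, 0.066), P(Y ≤ 32) = 1 − P(X ≤ 1).
  k=0: C(32,0)·0.066^0·0.934^32 = 0.1124864
  k=1: C(32,1)·0.066^1·0.934^31 = 0.2543590
1 − 0.3668454 = 0.6331546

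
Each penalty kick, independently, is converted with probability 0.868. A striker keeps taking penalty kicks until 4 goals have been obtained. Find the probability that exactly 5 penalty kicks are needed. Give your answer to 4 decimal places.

Y = trial on which the fourth success occurs; negative binomial, r=4, p=0.868.
P(Y=5) = C(4,3) · p^4 · (1−p)^1
= 4 · 0.56765 · 0.132 = 0.299718

0.2997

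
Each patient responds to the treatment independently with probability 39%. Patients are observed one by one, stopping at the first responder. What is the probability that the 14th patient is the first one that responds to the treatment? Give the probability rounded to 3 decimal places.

0.001

Geometric (trials to first success), p = 0.39.
P(Y = 14) = (1−p)^13 · p = 0.0016192 · 0.39 = 0.00063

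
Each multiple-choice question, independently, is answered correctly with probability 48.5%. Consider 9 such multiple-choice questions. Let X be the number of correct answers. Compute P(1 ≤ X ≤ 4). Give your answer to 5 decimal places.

X ~ Binomial(9, 0.485); P(1 ≤ X ≤ 4) = Σ C(9,k) p^k (1−p)^(9−k) over k:
  k=1: C(9,1)·0.485^1·0.515^8 = 0.0215994
  k=2: C(9,2)·0.485^2·0.515^7 = 0.0813648
  k=3: C(9,3)·0.485^3·0.515^6 = 0.1787919
  k=4: C(9,4)·0.485^4·0.515^5 = 0.2525653
Total = 0.5343214

0.53432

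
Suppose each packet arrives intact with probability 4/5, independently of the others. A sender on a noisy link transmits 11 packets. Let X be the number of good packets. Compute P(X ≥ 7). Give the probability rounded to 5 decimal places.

X ~ Binomial(11, 0.80); P(X ≥ 7) = Σ C(11,k) p^k (1−p)^(11−k) over k:
  k=7: C(11,7)·0.80^7·0.20^4 = 0.1107296
  k=8: C(11,8)·0.80^8·0.20^3 = 0.2214593
  k=9: C(11,9)·0.80^9·0.20^2 = 0.2952790
  k=10: C(11,10)·0.80^10·0.20^1 = 0.2362232
  k=11: C(11,11)·0.80^11·0.20^0 = 0.0858993
Total = 0.9495904

0.94959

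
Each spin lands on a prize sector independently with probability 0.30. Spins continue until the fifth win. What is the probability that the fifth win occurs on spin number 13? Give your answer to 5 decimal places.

Y = trial on which the fifth success occurs; negative binomial, r=5, p=0.30.
P(Y=13) = C(12,4) · p^5 · (1−p)^8
= 495 · 0.00243 · 0.057648 = 0.0693419

0.06934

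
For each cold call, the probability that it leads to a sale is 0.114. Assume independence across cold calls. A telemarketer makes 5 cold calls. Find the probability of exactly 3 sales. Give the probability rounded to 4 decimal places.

X ~ Binomial(n=5, p=0.114).
P(X=3) = C(5,3) · p^3 · (1−p)^2
= 10 · 0.0014815 · 0.785 = 0.011630

0.0116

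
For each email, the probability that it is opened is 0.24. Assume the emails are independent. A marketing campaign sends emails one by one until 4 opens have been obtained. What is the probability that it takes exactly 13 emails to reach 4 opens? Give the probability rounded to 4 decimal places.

0.0617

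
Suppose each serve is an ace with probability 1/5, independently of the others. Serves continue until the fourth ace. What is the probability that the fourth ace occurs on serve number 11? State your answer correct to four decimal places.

Y = trial on which the fourth success occurs; negative binomial, r=4, p=0.20.
P(Y=11) = C(10,3) · p^4 · (1−p)^7
= 120 · 0.0016 · 0.20972 = 0.040265

0.0403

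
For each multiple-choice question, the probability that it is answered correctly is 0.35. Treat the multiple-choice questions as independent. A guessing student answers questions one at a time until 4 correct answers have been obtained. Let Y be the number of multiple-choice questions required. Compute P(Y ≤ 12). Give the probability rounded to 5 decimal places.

Finishing within 12 multiple-choice questions ⇔ at least 4 successes in the first 12. With X ~ Binomial(12, 0.35), P(Y ≤ 12) = 1 − P(X ≤ 3).
  k=0: C(12,0)·0.35^0·0.65^12 = 0.0056880
  k=1: C(12,1)·0.35^1·0.65^11 = 0.0367533
  k=2: C(12,2)·0.35^2·0.65^10 = 0.1088463
  k=3: C(12,3)·0.35^3·0.65^9 = 0.1953651
1 − 0.3466527 = 0.6533473

0.65335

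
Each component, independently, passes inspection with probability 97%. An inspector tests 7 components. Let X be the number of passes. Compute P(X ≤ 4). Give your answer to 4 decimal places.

0.0009

X ~ Binomial(7, 0.97); P(X ≤ 4) = Σ C(7,k) p^k (1−p)^(7−k) over k:
  k=0: C(7,0)·0.97^0·0.03^7 = 0.000000
  k=1: C(7,1)·0.97^1·0.03^6 = 0.000000
  k=2: C(7,2)·0.97^2·0.03^5 = 0.000000
  k=3: C(7,3)·0.97^3·0.03^4 = 0.000026
  k=4: C(7,4)·0.97^4·0.03^3 = 0.000837
Total = 0.000863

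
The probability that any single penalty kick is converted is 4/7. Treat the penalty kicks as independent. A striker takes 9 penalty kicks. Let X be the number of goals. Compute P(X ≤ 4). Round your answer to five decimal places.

0.32891

X ~ Binomial(9, 0.571429); P(X ≤ 4) = Σ C(9,k) p^k (1−p)^(9−k) over k:
  k=0: C(9,0)·0.571429^0·0.428571^9 = 0.0004878
  k=1: C(9,1)·0.571429^1·0.428571^8 = 0.0058532
  k=2: C(9,2)·0.571429^2·0.428571^7 = 0.0312168
  k=3: C(9,3)·0.571429^3·0.428571^6 = 0.0971191
  k=4: C(9,4)·0.571429^4·0.428571^5 = 0.1942381
Total = 0.3289149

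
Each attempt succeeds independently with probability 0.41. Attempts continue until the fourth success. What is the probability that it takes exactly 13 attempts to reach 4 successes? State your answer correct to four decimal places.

Y = trial on which the fourth success occurs; negative binomial, r=4, p=0.41.
P(Y=13) = C(12,3) · p^4 · (1−p)^9
= 220 · 0.028258 · 0.008663 = 0.053855

0.0539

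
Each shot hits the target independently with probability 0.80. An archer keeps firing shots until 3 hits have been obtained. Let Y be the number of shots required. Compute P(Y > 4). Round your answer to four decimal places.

Needing more than 4 shots ⇔ fewer than 3 successes in the first 4. With X ~ Binomial(4, 0.80), P(Y > 4) = P(X ≤ 2).
  k=0: C(4,0)·0.80^0·0.20^4 = 0.001600
  k=1: C(4,1)·0.80^1·0.20^3 = 0.025600
  k=2: C(4,2)·0.80^2·0.20^2 = 0.153600
P(X ≤ 2) = 0.180800

0.1808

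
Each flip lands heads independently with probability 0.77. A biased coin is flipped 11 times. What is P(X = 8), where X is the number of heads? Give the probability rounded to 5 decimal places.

X ~ Binomial(n=11, p=0.77).
P(X=8) = C(11,8) · p^8 · (1−p)^3
= 165 · 0.12357 · 0.012167 = 0.2480809

0.24808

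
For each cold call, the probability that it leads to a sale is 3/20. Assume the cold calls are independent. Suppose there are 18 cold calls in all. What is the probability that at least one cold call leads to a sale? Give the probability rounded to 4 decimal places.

0.9464

P(at least one) = 1 − P(none) = 1 − (1 − 0.15)^18
= 1 − 0.053646 = 0.946354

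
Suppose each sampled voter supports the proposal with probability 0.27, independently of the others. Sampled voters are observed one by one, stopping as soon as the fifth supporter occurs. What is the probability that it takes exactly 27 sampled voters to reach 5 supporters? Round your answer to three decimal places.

0.021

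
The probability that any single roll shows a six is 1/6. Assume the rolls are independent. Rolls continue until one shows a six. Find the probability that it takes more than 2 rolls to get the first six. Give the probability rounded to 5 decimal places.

0.69444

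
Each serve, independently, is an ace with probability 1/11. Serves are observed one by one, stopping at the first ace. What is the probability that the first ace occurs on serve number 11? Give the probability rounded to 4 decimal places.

Geometric (trials to first success), p = 0.090909.
P(Y = 11) = (1−p)^10 · p = 0.38554 · 0.090909 = 0.035049

0.0350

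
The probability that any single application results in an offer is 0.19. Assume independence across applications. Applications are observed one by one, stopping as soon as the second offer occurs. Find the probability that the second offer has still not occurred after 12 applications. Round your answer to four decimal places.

Needing more than 12 applications ⇔ fewer than 2 successes in the first 12. With X ~ Binomial(12, 0.19), P(Y > 12) = P(X ≤ 1).
  k=0: C(12,0)·0.19^0·0.81^12 = 0.079766
  k=1: C(12,1)·0.19^1·0.81^11 = 0.224528
P(X ≤ 1) = 0.304294

0.3043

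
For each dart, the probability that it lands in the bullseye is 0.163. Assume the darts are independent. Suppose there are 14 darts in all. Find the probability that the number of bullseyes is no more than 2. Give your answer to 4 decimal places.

0.5945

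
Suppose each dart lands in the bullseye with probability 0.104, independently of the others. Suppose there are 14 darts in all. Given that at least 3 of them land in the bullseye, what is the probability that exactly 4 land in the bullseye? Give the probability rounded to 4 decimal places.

0.2267

X ~ Binomial(14, 0.104). Want P(X=4 | X≥3) = P(X=4) / P(X≥3).
P(X=4) = C(14,4)·0.104^4·0.896^10 = 0.039052
P(X≥3) = 1 − 0.214937 − 0.349273 − 0.263514 = 0.172275
Ratio = 0.039052 / 0.172275 = 0.226687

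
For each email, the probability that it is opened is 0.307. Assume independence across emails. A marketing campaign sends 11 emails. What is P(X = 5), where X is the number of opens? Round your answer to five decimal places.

X ~ Binomial(n=11, p=0.307).
P(X=5) = C(11,5) · p^5 · (1−p)^6
= 462 · 0.002727 · 0.11076 = 0.1395511

0.13955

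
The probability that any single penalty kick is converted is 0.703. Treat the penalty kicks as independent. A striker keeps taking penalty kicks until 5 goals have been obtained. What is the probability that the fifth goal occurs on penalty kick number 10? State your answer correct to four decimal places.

0.0500

Y = trial on which the fifth success occurs; negative binomial, r=5, p=0.703.
P(Y=10) = C(9,4) · p^5 · (1−p)^5
= 126 · 0.1717 · 0.0023109 = 0.049995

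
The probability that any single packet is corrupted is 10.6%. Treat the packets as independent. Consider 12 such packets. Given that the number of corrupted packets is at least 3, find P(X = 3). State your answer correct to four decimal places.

0.7546

X ~ Binomial(12, 0.106). Want P(X=3 | X≥3) = P(X=3) / P(X≥3).
P(X=3) = C(12,3)·0.106^3·0.894^9 = 0.095582
P(X≥3) = 1 − 0.260645 − 0.370851 − 0.241842 = 0.126662
Ratio = 0.095582 / 0.126662 = 0.754628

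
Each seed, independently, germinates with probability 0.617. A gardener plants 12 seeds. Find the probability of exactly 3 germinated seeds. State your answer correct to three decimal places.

0.009

X ~ Binomial(n=12, p=0.617).
P(X=3) = C(12,3) · p^3 · (1−p)^9
= 220 · 0.23489 · 0.00017733 = 0.00916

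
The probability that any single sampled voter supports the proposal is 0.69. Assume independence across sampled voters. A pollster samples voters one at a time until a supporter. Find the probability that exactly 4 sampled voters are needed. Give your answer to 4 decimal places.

Geometric (trials to first success), p = 0.69.
P(Y = 4) = (1−p)^3 · p = 0.029791 · 0.69 = 0.020556

0.0206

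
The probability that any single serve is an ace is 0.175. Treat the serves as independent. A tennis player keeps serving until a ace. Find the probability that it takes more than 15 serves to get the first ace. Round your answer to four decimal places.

0.0558

Y = number of serves to the first success; geometric, p = 0.175.
P(Y > 15) = P(first 15 all fail) = (1−p)^15 = 0.055822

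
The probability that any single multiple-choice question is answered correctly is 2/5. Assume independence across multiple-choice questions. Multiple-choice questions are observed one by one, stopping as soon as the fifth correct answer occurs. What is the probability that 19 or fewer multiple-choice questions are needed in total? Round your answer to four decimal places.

0.9304

Finishing within 19 multiple-choice questions ⇔ at least 5 successes in the first 19. With X ~ Binomial(19, 0.40), P(Y ≤ 19) = 1 − P(X ≤ 4).
  k=0: C(19,0)·0.40^0·0.60^19 = 0.000061
  k=1: C(19,1)·0.40^1·0.60^18 = 0.000772
  k=2: C(19,2)·0.40^2·0.60^17 = 0.004631
  k=3: C(19,3)·0.40^3·0.60^16 = 0.017495
  k=4: C(19,4)·0.40^4·0.60^15 = 0.046654
1 − 0.069614 = 0.930386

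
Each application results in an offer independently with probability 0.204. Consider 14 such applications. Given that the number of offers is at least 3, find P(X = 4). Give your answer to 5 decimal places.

X ~ Binomial(14, 0.204). Want P(X=4 | X≥3) = P(X=4) / P(X≥3).
P(X=4) = C(14,4)·0.204^4·0.796^10 = 0.1770457
P(X≥3) = 1 − 0.0409999 − 0.1471052 − 0.2450522 = 0.5668427
Ratio = 0.1770457 / 0.5668427 = 0.3123366

0.31234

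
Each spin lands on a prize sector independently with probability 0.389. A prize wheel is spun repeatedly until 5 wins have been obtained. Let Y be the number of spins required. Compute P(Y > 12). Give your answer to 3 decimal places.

Needing more than 12 spins ⇔ fewer than 5 successes in the first 12. With X ~ Binomial(12, 0.389), P(Y > 12) = P(X ≤ 4).
  k=0: C(12,0)·0.389^0·0.611^12 = 0.00271
  k=1: C(12,1)·0.389^1·0.611^11 = 0.02068
  k=2: C(12,2)·0.389^2·0.611^10 = 0.07242
  k=3: C(12,3)·0.389^3·0.611^9 = 0.15369
  k=4: C(12,4)·0.389^4·0.611^8 = 0.22016
P(X ≤ 4) = 0.46965

0.470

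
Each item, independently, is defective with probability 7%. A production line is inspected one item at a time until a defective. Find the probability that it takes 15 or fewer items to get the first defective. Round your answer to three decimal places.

0.663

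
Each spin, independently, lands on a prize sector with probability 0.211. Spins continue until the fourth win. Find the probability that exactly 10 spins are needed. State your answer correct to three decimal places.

Y = trial on which the fourth success occurs; negative binomial, r=4, p=0.211.
P(Y=10) = C(9,3) · p^4 · (1−p)^6
= 84 · 0.0019821 · 0.24125 = 0.04017

0.040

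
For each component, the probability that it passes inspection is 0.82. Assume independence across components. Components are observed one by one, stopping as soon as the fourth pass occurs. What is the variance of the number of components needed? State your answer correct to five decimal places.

1.07079

Y = total components until the fourth success; negative binomial with r=4, p=0.82.
Var(Y) = r(1−p)/p² = 4·0.18 / 0.82² = 1.0707912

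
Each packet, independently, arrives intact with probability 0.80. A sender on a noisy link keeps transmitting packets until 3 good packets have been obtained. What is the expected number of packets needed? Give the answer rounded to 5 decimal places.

3.75000

Y = total packets until the third success; negative binomial with r=3, p=0.80.
E[Y] = r / p = 3 / 0.80 = 3.7500000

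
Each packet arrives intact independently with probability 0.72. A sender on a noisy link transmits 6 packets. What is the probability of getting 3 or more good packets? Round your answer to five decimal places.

0.94429

X ~ Binomial(6, 0.72); P(X ≥ 3) = Σ C(6,k) p^k (1−p)^(6−k) over k:
  k=3: C(6,3)·0.72^3·0.28^3 = 0.1638708
  k=4: C(6,4)·0.72^4·0.28^2 = 0.3160365
  k=5: C(6,5)·0.72^5·0.28^1 = 0.3250662
  k=6: C(6,6)·0.72^6·0.28^0 = 0.1393141
Total = 0.9442876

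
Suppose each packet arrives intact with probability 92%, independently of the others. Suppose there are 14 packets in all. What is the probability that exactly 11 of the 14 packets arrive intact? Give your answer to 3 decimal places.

0.074

X ~ Binomial(n=14, p=0.92).
P(X=11) = C(14,11) · p^11 · (1−p)^3
= 364 · 0.39964 · 0.000512 = 0.07448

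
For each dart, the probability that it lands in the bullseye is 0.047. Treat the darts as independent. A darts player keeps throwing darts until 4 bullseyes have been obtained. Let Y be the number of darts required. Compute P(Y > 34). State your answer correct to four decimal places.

0.9262

Needing more than 34 darts ⇔ fewer than 4 successes in the first 34. With X ~ Binomial(34, 0.047), P(Y > 34) = P(X ≤ 3).
  k=0: C(34,0)·0.047^0·0.953^34 = 0.194607
  k=1: C(34,1)·0.047^1·0.953^33 = 0.326319
  k=2: C(34,2)·0.047^2·0.953^32 = 0.265541
  k=3: C(34,3)·0.047^3·0.953^31 = 0.139690
P(X ≤ 3) = 0.926157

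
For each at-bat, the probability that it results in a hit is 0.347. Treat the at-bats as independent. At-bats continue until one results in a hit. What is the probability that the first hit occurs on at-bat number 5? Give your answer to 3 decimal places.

Geometric (trials to first success), p = 0.347.
P(Y = 5) = (1−p)^4 · p = 0.18182 · 0.347 = 0.06309

0.063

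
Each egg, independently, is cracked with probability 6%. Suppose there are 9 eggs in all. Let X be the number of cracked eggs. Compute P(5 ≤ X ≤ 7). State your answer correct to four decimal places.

X ~ Binomial(9, 0.06); P(5 ≤ X ≤ 7) = Σ C(9,k) p^k (1−p)^(9−k) over k:
  k=5: C(9,5)·0.06^5·0.94^4 = 0.000076
  k=6: C(9,6)·0.06^6·0.94^3 = 0.000003
  k=7: C(9,7)·0.06^7·0.94^2 = 0.000000
Total = 0.000080

0.0001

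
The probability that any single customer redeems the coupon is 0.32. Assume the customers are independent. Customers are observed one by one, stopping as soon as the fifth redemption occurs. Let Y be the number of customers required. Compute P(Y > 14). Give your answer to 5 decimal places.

0.51872

Needing more than 14 customers ⇔ fewer than 5 successes in the first 14. With X ~ Binomial(14, 0.32), P(Y > 14) = P(X ≤ 4).
  k=0: C(14,0)·0.32^0·0.68^14 = 0.0045199
  k=1: C(14,1)·0.32^1·0.68^13 = 0.0297779
  k=2: C(14,2)·0.32^2·0.68^12 = 0.0910853
  k=3: C(14,3)·0.32^3·0.68^11 = 0.1714547
  k=4: C(14,4)·0.32^4·0.68^10 = 0.2218825
P(X ≤ 4) = 0.5187203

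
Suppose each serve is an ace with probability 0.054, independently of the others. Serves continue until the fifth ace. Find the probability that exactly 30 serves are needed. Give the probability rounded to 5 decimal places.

0.00272

Y = trial on which the fifth success occurs; negative binomial, r=5, p=0.054.
P(Y=30) = C(29,4) · p^5 · (1−p)^25
= 23751 · 4.5917e-07 · 0.24962 = 0.0027223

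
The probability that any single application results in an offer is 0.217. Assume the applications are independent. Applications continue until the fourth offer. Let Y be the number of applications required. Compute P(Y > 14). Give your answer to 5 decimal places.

Needing more than 14 applications ⇔ fewer than 4 successes in the first 14. With X ~ Binomial(14, 0.217), P(Y > 14) = P(X ≤ 3).
  k=0: C(14,0)·0.217^0·0.783^14 = 0.0325585
  k=1: C(14,1)·0.217^1·0.783^13 = 0.1263254
  k=2: C(14,2)·0.217^2·0.783^12 = 0.2275632
  k=3: C(14,3)·0.217^3·0.783^11 = 0.2522667
P(X ≤ 3) = 0.6387138

0.63871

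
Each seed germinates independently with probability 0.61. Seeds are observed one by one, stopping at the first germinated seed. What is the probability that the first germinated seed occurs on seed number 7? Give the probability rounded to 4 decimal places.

0.0021

Geometric (trials to first success), p = 0.61.
P(Y = 7) = (1−p)^6 · p = 0.0035187 · 0.61 = 0.002146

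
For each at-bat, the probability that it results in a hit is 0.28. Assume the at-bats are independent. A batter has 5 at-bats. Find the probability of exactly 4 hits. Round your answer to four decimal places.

0.0221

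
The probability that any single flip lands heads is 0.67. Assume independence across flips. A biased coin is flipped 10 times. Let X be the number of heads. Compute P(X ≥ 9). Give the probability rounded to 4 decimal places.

0.1080

X ~ Binomial(10, 0.67); P(X ≥ 9) = Σ C(10,k) p^k (1−p)^(10−k) over k:
  k=9: C(10,9)·0.67^9·0.33^1 = 0.089782
  k=10: C(10,10)·0.67^10·0.33^0 = 0.018228
Total = 0.108010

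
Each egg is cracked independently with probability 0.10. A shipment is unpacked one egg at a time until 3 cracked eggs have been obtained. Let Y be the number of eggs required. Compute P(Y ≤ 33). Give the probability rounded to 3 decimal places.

Finishing within 33 eggs ⇔ at least 3 successes in the first 33. With X ~ Binomial(33, 0.10), P(Y ≤ 33) = 1 − P(X ≤ 2).
  k=0: C(33,0)·0.10^0·0.90^33 = 0.03090
  k=1: C(33,1)·0.10^1·0.90^32 = 0.11331
  k=2: C(33,2)·0.10^2·0.90^31 = 0.20144
1 − 0.34566 = 0.65434

0.654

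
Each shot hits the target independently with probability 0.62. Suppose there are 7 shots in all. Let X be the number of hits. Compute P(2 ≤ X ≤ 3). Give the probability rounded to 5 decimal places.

X ~ Binomial(7, 0.62); P(2 ≤ X ≤ 3) = Σ C(7,k) p^k (1−p)^(7−k) over k:
  k=2: C(7,2)·0.62^2·0.38^5 = 0.0639618
  k=3: C(7,3)·0.62^3·0.38^4 = 0.1739312
Total = 0.2378930

0.23789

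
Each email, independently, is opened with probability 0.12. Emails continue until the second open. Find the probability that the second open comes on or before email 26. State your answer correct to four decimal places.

Finishing within 26 emails ⇔ at least 2 successes in the first 26. With X ~ Binomial(26, 0.12), P(Y ≤ 26) = 1 − P(X ≤ 1).
  k=0: C(26,0)·0.12^0·0.88^26 = 0.036020
  k=1: C(26,1)·0.12^1·0.88^25 = 0.127709
1 − 0.163729 = 0.836271

0.8363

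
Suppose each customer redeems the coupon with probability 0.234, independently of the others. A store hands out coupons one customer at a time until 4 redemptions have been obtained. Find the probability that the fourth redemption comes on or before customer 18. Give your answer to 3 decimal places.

0.637

Finishing within 18 customers ⇔ at least 4 successes in the first 18. With X ~ Binomial(18, 0.234), P(Y ≤ 18) = 1 − P(X ≤ 3).
  k=0: C(18,0)·0.234^0·0.766^18 = 0.00824
  k=1: C(18,1)·0.234^1·0.766^17 = 0.04533
  k=2: C(18,2)·0.234^2·0.766^16 = 0.11770
  k=3: C(18,3)·0.234^3·0.766^15 = 0.19176
1 − 0.36304 = 0.63696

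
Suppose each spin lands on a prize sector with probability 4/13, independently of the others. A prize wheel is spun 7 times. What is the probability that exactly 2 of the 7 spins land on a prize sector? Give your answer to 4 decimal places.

0.3162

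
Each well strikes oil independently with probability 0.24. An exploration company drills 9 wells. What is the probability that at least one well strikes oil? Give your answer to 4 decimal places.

0.9154

P(at least one) = 1 − P(none) = 1 − (1 − 0.24)^9
= 1 − 0.084591 = 0.915409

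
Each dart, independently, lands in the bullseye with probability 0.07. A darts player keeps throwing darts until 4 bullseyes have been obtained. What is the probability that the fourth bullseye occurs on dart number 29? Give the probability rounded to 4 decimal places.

0.0128

Y = trial on which the fourth success occurs; negative binomial, r=4, p=0.07.
P(Y=29) = C(28,3) · p^4 · (1−p)^25
= 3276 · 2.401e-05 · 0.16296 = 0.012818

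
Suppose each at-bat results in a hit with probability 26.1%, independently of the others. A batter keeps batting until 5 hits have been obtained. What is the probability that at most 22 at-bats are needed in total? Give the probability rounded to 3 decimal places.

0.717

Finishing within 22 at-bats ⇔ at least 5 successes in the first 22. With X ~ Binomial(22, 0.261), P(Y ≤ 22) = 1 − P(X ≤ 4).
  k=0: C(22,0)·0.261^0·0.739^22 = 0.00129
  k=1: C(22,1)·0.261^1·0.739^21 = 0.01001
  k=2: C(22,2)·0.261^2·0.739^20 = 0.03713
  k=3: C(22,3)·0.261^3·0.739^19 = 0.08744
  k=4: C(22,4)·0.261^4·0.739^18 = 0.14668
1 − 0.28255 = 0.71745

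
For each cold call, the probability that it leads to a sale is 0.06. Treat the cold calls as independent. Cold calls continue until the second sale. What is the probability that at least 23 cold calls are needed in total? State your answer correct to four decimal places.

Needing more than 22 cold calls ⇔ fewer than 2 successes in the first 22. With X ~ Binomial(22, 0.06), P(Y > 22) = P(X ≤ 1).
  k=0: C(22,0)·0.06^0·0.94^22 = 0.256338
  k=1: C(22,1)·0.06^1·0.94^21 = 0.359964
P(X ≤ 1) = 0.616302

0.6163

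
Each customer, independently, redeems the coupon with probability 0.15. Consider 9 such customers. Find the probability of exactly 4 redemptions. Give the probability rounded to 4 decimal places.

0.0283

X ~ Binomial(n=9, p=0.15).
P(X=4) = C(9,4) · p^4 · (1−p)^5
= 126 · 0.00050625 · 0.44371 = 0.028303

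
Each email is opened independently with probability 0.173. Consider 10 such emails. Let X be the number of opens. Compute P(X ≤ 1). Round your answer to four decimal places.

0.4627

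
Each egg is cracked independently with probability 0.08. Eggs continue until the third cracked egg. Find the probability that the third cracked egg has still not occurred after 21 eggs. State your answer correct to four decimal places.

0.7663

Needing more than 21 eggs ⇔ fewer than 3 successes in the first 21. With X ~ Binomial(21, 0.08), P(Y > 21) = P(X ≤ 2).
  k=0: C(21,0)·0.08^0·0.92^21 = 0.173598
  k=1: C(21,1)·0.08^1·0.92^20 = 0.317005
  k=2: C(21,2)·0.08^2·0.92^19 = 0.275656
P(X ≤ 2) = 0.766259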